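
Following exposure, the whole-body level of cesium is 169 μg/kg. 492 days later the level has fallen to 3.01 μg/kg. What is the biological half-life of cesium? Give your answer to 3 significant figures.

A/A₀ = 3.01/169 ≈ 0.017811.
n = log₂(56.146) ≈ 5.8111 half-lives elapsed in 492 days.
t½ = 492/5.8111 ≈ 84.665 days.

84.7 days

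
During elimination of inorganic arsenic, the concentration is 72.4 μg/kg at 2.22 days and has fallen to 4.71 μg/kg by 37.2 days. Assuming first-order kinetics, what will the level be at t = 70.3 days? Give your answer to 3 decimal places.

0.355 μg/kg

Over Δt = 37.2 − 2.22 = 34.98 days, the level fell by a factor of 72.4/4.71 ≈ 15.372.
n = log₂(15.372) ≈ 3.9422 half-lives, so t½ = 34.98/3.9422 ≈ 8.8732 days.
From t = 37.2 to t = 70.3: 4.71 × (1/2)^((70.3−37.2)/8.8732) ≈ 0.35488 μg/kg.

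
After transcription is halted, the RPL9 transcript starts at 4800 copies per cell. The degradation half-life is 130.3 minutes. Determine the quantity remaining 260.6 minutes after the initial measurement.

Elapsed time is 2 half-lives (260.6/130.3).
Each half-life halves the amount: 4800 × (1/2)^2 = 4800/4 = 1200 copies per cell.

1200 copies per cell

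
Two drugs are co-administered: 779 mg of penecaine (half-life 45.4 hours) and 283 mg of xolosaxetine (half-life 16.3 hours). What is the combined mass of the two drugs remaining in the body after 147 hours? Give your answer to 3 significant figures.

penecaine: 779 × (1/2)^(147/45.4) = 779 × (1/2)^3.2379 ≈ 82.573 mg.
xolosaxetine: 283 × (1/2)^(147/16.3) = 283 × (1/2)^9.0184 ≈ 0.54573 mg.
Total = 82.573 + 0.54573 ≈ 83.118 mg.

83.1 mg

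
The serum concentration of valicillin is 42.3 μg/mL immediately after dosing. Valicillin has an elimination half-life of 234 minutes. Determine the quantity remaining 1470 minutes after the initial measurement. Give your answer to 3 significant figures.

Number of half-lives: n = 1470/234 ≈ 6.2821.
Remaining = 42.3 × (1/2)^6.2821 = 42.3 × 0.01285 ≈ 0.54357 μg/mL.

0.544 μg/mL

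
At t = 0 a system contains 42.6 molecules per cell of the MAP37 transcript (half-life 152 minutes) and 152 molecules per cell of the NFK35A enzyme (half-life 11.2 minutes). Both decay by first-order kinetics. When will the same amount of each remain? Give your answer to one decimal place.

22.2 minutes

Set 42.6·(1/2)^(t/152) = 152·(1/2)^(t/11.2).
Taking log₂: log₂(42.6/152) = t·(1/152 − 1/11.2).
log₂(0.28026) = -1.8351; 1/152 − 1/11.2 = -0.082707.
t = -1.8351 / -0.082707 ≈ 22.189 minutes.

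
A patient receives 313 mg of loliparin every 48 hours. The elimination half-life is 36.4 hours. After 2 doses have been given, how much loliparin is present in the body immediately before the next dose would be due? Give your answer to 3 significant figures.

176 mg

The 2 doses were given 96, 48 hours ago.
Total = 313·(1/2)^(96/36.4) + 313·(1/2)^(48/36.4)
      = 50.306 + 125.48 ≈ 175.79 mg.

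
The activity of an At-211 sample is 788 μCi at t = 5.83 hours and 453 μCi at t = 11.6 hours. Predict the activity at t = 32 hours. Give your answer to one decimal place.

64.0 μCi

Over Δt = 11.6 − 5.83 = 5.77 hours, the level fell by a factor of 788/453 ≈ 1.7395.
n = log₂(1.7395) ≈ 0.79868 half-lives, so t½ = 5.77/0.79868 ≈ 7.2244 hours.
From t = 11.6 to t = 32: 453 × (1/2)^((32−11.6)/7.2244) ≈ 63.982 μCi.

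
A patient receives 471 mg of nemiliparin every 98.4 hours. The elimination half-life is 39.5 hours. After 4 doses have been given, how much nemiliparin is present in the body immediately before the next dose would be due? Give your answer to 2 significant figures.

100 mg

The 4 doses were given 393.6, 295.2, 196.8, 98.4 hours ago.
Total = 471·(1/2)^(393.6/39.5) + 471·(1/2)^(295.2/39.5) + 471·(1/2)^(196.8/39.5) + 471·(1/2)^(98.4/39.5)
      = 0.4714 + 2.6503 + 14.901 + 83.775 ≈ 101.8 mg.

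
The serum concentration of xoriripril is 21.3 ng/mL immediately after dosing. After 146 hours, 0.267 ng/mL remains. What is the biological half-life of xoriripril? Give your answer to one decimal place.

23.1 hours

A/A₀ = 0.267/21.3 ≈ 0.012535.
n = log₂(79.775) ≈ 6.3179 half-lives elapsed in 146 hours.
t½ = 146/6.3179 ≈ 23.109 hours.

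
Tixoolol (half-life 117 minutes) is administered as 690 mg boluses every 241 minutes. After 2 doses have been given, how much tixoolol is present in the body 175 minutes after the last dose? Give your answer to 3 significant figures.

The 2 doses were given 416, 175 minutes ago.
Total = 690·(1/2)^(416/117) + 690·(1/2)^(175/117)
      = 58.684 + 244.68 ≈ 303.36 mg.

303 mg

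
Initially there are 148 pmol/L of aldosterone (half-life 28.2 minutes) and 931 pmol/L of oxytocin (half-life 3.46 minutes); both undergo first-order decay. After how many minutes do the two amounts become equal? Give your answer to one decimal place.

10.5 minutes

Set 148·(1/2)^(t/28.2) = 931·(1/2)^(t/3.46).
Taking log₂: log₂(148/931) = t·(1/28.2 − 1/3.46).
log₂(0.15897) = -2.6532; 1/28.2 − 1/3.46 = -0.25356.
t = -2.6532 / -0.25356 ≈ 10.464 minutes.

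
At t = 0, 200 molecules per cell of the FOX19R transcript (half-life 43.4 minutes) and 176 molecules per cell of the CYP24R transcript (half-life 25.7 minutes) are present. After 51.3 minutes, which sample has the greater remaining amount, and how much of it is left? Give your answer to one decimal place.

FOX19R transcript: 200 × (1/2)^1.182 ≈ 88.146 molecules per cell.
CYP24R transcript: 176 × (1/2)^1.9961 ≈ 44.119 molecules per cell.
FOX19R transcript has more remaining, at ≈ 88.146 molecules per cell.

FOX19R transcript, 88.1 molecules per cell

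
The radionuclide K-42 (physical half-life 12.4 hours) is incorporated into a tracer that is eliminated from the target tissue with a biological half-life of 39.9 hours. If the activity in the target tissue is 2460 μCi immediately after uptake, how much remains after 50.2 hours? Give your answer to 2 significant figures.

1/t_eff = 1/t_phys + 1/t_biol = 1/12.4 + 1/39.9 = 0.10571 per hour.
t_eff = 12.4 × 39.9 / (12.4 + 39.9) ≈ 9.46 hours.
Remaining = 2460 × (1/2)^(50.2/9.46) = 2460 × (1/2)^5.3065 ≈ 62.16 μCi.

62 μCi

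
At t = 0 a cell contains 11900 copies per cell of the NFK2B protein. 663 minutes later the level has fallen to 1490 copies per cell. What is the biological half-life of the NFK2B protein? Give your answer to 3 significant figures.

A/A₀ = 1490/11900 ≈ 0.12521.
n = log₂(7.9866) ≈ 2.9976 half-lives elapsed in 663 minutes.
t½ = 663/2.9976 ≈ 221.18 minutes.

221 minutes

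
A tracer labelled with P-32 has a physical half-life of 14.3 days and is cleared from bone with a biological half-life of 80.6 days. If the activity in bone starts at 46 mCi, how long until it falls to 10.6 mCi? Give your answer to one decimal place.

25.7 days

1/t_eff = 1/t_phys + 1/t_biol = 1/14.3 + 1/80.6 = 0.082337 per day.
t_eff = 14.3 × 80.6 / (14.3 + 80.6) ≈ 12.145 days.
n = log₂(46/10.6) ≈ 2.1176; t = 2.1176 × 12.145 ≈ 25.718 days.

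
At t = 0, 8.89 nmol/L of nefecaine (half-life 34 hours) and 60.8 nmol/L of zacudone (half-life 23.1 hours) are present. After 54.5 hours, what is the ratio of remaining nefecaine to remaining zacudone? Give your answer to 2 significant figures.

0.25

nefecaine: 8.89 × (1/2)^(54.5/34) = 8.89 × (1/2)^1.6029 ≈ 2.9266 nmol/L.
zacudone: 60.8 × (1/2)^(54.5/23.1) = 60.8 × (1/2)^2.3593 ≈ 11.849 nmol/L.
Ratio ≈ 2.9266 / 11.849 ≈ 0.24699.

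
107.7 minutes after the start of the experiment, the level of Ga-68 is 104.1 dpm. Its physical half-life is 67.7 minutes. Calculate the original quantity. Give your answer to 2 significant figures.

310 dpm

Number of half-lives elapsed: n = 107.7/67.7 ≈ 1.5908.
A₀ = A × 2^n = 104.1 × 2^1.5908 = 104.1 × 3.0123 ≈ 313.58 dpm.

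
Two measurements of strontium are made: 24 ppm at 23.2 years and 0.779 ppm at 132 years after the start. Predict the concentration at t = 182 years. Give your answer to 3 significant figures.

Over Δt = 132 − 23.2 = 108.8 years, the level fell by a factor of 24/0.779 ≈ 30.809.
n = log₂(30.809) ≈ 4.9453 half-lives, so t½ = 108.8/4.9453 ≈ 22.001 years.
From t = 132 to t = 182: 0.779 × (1/2)^((182−132)/22.001) ≈ 0.16121 ppm.

0.161 ppm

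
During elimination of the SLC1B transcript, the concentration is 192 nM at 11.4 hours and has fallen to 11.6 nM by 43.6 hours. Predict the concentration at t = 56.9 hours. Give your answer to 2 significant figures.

Over Δt = 43.6 − 11.4 = 32.2 hours, the level fell by a factor of 192/11.6 ≈ 16.552.
n = log₂(16.552) ≈ 4.0489 half-lives, so t½ = 32.2/4.0489 ≈ 7.9528 hours.
From t = 43.6 to t = 56.9: 11.6 × (1/2)^((56.9−43.6)/7.9528) ≈ 3.6393 nM.

3.6 nM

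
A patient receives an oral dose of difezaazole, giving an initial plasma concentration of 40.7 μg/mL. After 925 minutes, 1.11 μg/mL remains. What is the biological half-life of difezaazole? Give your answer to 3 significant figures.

178 minutes

A/A₀ = 1.11/40.7 ≈ 0.027273.
n = log₂(36.667) ≈ 5.1964 half-lives elapsed in 925 minutes.
t½ = 925/5.1964 ≈ 178.01 minutes.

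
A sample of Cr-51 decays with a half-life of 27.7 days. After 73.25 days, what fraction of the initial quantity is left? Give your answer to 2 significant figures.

0.16

n = 73.25/27.7 ≈ 2.6444 half-lives.
Fraction remaining = (1/2)^2.6444 ≈ 0.15994.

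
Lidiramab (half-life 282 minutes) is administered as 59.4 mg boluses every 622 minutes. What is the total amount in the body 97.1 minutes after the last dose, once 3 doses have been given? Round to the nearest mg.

59 mg

The 3 doses were given 1341.1, 719.1, 97.1 minutes ago.
Total = 59.4·(1/2)^(1341.1/282) + 59.4·(1/2)^(719.1/282) + 59.4·(1/2)^(97.1/282)
      = 2.1988 + 10.143 + 46.788 ≈ 59.13 mg.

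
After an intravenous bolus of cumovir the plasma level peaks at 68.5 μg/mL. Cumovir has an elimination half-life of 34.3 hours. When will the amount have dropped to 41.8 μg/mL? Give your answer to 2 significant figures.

24 hours

Fraction remaining = 41.8/68.5 ≈ 0.61022.
n = log₂(68.5/41.8) = ln(1.6388)/ln 2 ≈ 0.7126 half-lives.
t = n × t½ = 0.7126 × 34.3 ≈ 24.442 hours.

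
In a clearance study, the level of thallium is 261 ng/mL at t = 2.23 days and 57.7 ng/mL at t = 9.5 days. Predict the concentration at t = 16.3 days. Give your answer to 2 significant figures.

14 ng/mL

Over Δt = 9.5 − 2.23 = 7.27 days, the level fell by a factor of 261/57.7 ≈ 4.5234.
n = log₂(4.5234) ≈ 2.1774 half-lives, so t½ = 7.27/2.1774 ≈ 3.3388 days.
From t = 9.5 to t = 16.3: 57.7 × (1/2)^((16.3−9.5)/3.3388) ≈ 14.063 ng/mL.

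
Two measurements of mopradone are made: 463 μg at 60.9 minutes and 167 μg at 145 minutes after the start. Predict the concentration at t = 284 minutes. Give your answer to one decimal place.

Over Δt = 145 − 60.9 = 84.1 minutes, the level fell by a factor of 463/167 ≈ 2.7725.
n = log₂(2.7725) ≈ 1.4712 half-lives, so t½ = 84.1/1.4712 ≈ 57.166 minutes.
From t = 145 to t = 284: 167 × (1/2)^((284−145)/57.166) ≈ 30.957 μg.

31.0 μg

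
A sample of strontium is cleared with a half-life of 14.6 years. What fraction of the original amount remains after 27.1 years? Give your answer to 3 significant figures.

n = 27.1/14.6 ≈ 1.8562 half-lives.
Fraction remaining = (1/2)^1.8562 ≈ 0.27621.

0.276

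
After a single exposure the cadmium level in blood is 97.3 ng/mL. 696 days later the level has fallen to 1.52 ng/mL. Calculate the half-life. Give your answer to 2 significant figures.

120 days

A/A₀ = 1.52/97.3 ≈ 0.015622.
n = log₂(64.013) ≈ 6.0003 half-lives elapsed in 696 days.
t½ = 696/6.0003 ≈ 115.99 days.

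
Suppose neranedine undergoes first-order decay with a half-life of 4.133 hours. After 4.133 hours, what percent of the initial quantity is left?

50%

n = 4.133/4.133 ≈ 1 half-life.
Fraction remaining = (1/2)^1 ≈ 0.5, i.e. 50%.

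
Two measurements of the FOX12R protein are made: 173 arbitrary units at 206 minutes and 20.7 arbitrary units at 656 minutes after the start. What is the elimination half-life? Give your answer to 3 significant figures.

147 minutes

Over Δt = 656 − 206 = 450 minutes, the level fell by a factor of 173/20.7 ≈ 8.3575.
n = log₂(8.3575) ≈ 3.0631 half-lives, so t½ = 450/3.0631 ≈ 146.91 minutes.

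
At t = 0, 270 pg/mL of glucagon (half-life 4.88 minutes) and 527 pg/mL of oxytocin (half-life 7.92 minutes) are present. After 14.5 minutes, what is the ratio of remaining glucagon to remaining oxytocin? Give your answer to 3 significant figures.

glucagon: 270 × (1/2)^(14.5/4.88) = 270 × (1/2)^2.9713 ≈ 34.428 pg/mL.
oxytocin: 527 × (1/2)^(14.5/7.92) = 527 × (1/2)^1.8308 ≈ 148.14 pg/mL.
Ratio ≈ 34.428 / 148.14 ≈ 0.2324.

0.232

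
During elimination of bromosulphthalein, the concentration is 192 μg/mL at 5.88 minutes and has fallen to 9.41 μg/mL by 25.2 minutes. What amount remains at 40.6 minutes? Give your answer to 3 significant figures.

Over Δt = 25.2 − 5.88 = 19.32 minutes, the level fell by a factor of 192/9.41 ≈ 20.404.
n = log₂(20.404) ≈ 4.3508 half-lives, so t½ = 19.32/4.3508 ≈ 4.4406 minutes.
From t = 25.2 to t = 40.6: 9.41 × (1/2)^((40.6−25.2)/4.4406) ≈ 0.85039 μg/mL.

0.850 μg/mL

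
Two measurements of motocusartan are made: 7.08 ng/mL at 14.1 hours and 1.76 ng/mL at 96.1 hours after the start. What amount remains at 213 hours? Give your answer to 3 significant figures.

Over Δt = 96.1 − 14.1 = 82 hours, the level fell by a factor of 7.08/1.76 ≈ 4.0227.
n = log₂(4.0227) ≈ 2.0082 half-lives, so t½ = 82/2.0082 ≈ 40.833 hours.
From t = 96.1 to t = 213: 1.76 × (1/2)^((213−96.1)/40.833) ≈ 0.24194 ng/mL.

0.242 ng/mL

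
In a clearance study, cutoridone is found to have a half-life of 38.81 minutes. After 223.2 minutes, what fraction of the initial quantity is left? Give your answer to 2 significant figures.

0.019

n = 223.2/38.81 ≈ 5.7511 half-lives.
Fraction remaining = (1/2)^5.7511 ≈ 0.018567.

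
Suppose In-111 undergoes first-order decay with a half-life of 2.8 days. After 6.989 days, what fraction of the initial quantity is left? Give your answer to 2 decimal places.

n = 6.989/2.8 ≈ 2.4961 half-lives.
Fraction remaining = (1/2)^2.4961 ≈ 0.17726.

0.18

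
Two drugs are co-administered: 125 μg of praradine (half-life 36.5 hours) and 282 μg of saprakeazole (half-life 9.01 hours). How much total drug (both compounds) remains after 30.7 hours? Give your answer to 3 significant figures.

96.4 μg

praradine: 125 × (1/2)^(30.7/36.5) = 125 × (1/2)^0.8411 ≈ 69.777 μg.
saprakeazole: 282 × (1/2)^(30.7/9.01) = 282 × (1/2)^3.4073 ≈ 26.579 μg.
Total = 69.777 + 26.579 ≈ 96.357 μg.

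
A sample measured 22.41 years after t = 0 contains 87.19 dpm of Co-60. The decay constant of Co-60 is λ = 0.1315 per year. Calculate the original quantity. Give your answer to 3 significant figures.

1660 dpm

t½ = ln 2 / λ = 0.69315 / 0.1315 ≈ 5.2711 years.
Number of half-lives elapsed: n = 22.41/5.2711 ≈ 4.2515.
A₀ = A × 2^n = 87.19 × 2^4.2515 = 87.19 × 19.047 ≈ 1660.7 dpm.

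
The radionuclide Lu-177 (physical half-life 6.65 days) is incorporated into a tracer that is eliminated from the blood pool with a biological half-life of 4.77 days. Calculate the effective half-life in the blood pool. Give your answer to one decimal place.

1/t_eff = 1/t_phys + 1/t_biol = 1/6.65 + 1/4.77 = 0.36002 per day.
t_eff = 6.65 × 4.77 / (6.65 + 4.77) ≈ 2.7776 days.

2.8 days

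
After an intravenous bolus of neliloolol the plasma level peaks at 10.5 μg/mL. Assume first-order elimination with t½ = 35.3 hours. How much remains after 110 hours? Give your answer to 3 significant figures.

1.21 μg/mL

Number of half-lives: n = 110/35.3 ≈ 3.1161.
Remaining = 10.5 × (1/2)^3.1161 = 10.5 × 0.11533 ≈ 1.211 μg/mL.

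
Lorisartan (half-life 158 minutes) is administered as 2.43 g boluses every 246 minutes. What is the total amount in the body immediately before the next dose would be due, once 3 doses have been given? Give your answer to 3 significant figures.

The 3 doses were given 738, 492, 246 minutes ago.
Total = 2.43·(1/2)^(738/158) + 2.43·(1/2)^(492/158) + 2.43·(1/2)^(246/158)
      = 0.095396 + 0.28069 + 0.82587 ≈ 1.202 g.

1.20 g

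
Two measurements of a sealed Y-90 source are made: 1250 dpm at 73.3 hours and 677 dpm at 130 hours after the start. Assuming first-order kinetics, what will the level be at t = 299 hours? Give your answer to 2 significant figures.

Over Δt = 130 − 73.3 = 56.7 hours, the level fell by a factor of 1250/677 ≈ 1.8464.
n = log₂(1.8464) ≈ 0.8847 half-lives, so t½ = 56.7/0.8847 ≈ 64.089 hours.
From t = 130 to t = 299: 677 × (1/2)^((299−130)/64.089) ≈ 108.84 dpm.

110 dpm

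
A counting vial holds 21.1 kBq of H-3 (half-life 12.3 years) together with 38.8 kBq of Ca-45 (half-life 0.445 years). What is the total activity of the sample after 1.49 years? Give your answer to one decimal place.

H-3: 21.1 × (1/2)^(1.49/12.3) = 21.1 × (1/2)^0.12114 ≈ 19.401 kBq.
Ca-45: 38.8 × (1/2)^(1.49/0.445) = 38.8 × (1/2)^3.3483 ≈ 3.8097 kBq.
Total = 19.401 + 3.8097 ≈ 23.21 kBq.

23.2 kBq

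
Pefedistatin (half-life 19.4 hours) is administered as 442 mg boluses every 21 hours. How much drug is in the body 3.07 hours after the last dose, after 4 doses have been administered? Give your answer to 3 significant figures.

The 4 doses were given 66.07, 45.07, 24.07, 3.07 hours ago.
Total = 442·(1/2)^(66.07/19.4) + 442·(1/2)^(45.07/19.4) + 442·(1/2)^(24.07/19.4) + 442·(1/2)^(3.07/19.4)
      = 41.707 + 88.322 + 187.04 + 396.08 ≈ 713.15 mg.

713 mg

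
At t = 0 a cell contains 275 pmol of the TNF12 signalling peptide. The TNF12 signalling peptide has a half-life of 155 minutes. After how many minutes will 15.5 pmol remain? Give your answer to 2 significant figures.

Fraction remaining = 15.5/275 ≈ 0.056364.
n = log₂(275/15.5) = ln(17.742)/ln 2 ≈ 4.1491 half-lives.
t = n × t½ = 4.1491 × 155 ≈ 643.11 minutes.

640 minutes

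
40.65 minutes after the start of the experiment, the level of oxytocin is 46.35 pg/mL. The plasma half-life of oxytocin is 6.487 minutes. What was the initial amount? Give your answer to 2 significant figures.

Number of half-lives elapsed: n = 40.65/6.487 ≈ 6.2664.
A₀ = A × 2^n = 46.35 × 2^6.2664 = 46.35 × 76.978 ≈ 3567.9 pg/mL.

3600 pg/mL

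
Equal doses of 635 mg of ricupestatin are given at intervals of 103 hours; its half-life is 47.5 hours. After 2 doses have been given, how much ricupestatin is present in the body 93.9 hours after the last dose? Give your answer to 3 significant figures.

197 mg

The 2 doses were given 196.9, 93.9 hours ago.
Total = 635·(1/2)^(196.9/47.5) + 635·(1/2)^(93.9/47.5)
      = 35.886 + 161.32 ≈ 197.2 mg.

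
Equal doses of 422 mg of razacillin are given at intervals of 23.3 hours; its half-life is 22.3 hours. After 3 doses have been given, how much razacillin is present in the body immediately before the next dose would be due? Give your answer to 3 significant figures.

The 3 doses were given 69.9, 46.6, 23.3 hours ago.
Total = 422·(1/2)^(69.9/22.3) + 422·(1/2)^(46.6/22.3) + 422·(1/2)^(23.3/22.3)
      = 48.054 + 99.141 + 204.54 ≈ 351.74 mg.

352 mg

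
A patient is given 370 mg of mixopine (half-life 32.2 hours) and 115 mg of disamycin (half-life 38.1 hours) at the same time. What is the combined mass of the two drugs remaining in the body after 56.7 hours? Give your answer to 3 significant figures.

mixopine: 370 × (1/2)^(56.7/32.2) = 370 × (1/2)^1.7609 ≈ 109.18 mg.
disamycin: 115 × (1/2)^(56.7/38.1) = 115 × (1/2)^1.4882 ≈ 40.993 mg.
Total = 109.18 + 40.993 ≈ 150.17 mg.

150 mg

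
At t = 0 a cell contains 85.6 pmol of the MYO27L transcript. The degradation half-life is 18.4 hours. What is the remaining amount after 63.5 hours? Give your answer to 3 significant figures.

Number of half-lives: n = 63.5/18.4 ≈ 3.4511.
Remaining = 85.6 × (1/2)^3.4511 = 85.6 × 0.091436 ≈ 7.827 pmol.

7.83 pmol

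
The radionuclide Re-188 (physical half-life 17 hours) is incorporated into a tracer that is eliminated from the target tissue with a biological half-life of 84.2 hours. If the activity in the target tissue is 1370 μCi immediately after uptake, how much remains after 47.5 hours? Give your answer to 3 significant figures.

134 μCi

1/t_eff = 1/t_phys + 1/t_biol = 1/17 + 1/84.2 = 0.0707 per hour.
t_eff = 17 × 84.2 / (17 + 84.2) ≈ 14.144 hours.
Remaining = 1370 × (1/2)^(47.5/14.144) = 1370 × (1/2)^3.3583 ≈ 133.59 μCi.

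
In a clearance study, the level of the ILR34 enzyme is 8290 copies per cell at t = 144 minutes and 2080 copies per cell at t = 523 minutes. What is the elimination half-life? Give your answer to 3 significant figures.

Over Δt = 523 − 144 = 379 minutes, the level fell by a factor of 8290/2080 ≈ 3.9856.
n = log₂(3.9856) ≈ 1.9948 half-lives, so t½ = 379/1.9948 ≈ 190 minutes.

190 minutes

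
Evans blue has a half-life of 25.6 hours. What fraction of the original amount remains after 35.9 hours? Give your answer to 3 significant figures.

0.378

n = 35.9/25.6 ≈ 1.4023 half-lives.
Fraction remaining = (1/2)^1.4023 ≈ 0.37831.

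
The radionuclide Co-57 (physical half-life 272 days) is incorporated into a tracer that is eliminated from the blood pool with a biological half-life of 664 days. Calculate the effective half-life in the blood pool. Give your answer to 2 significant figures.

190 days

1/t_eff = 1/t_phys + 1/t_biol = 1/272 + 1/664 = 0.0051825 per day.
t_eff = 272 × 664 / (272 + 664) ≈ 192.96 days.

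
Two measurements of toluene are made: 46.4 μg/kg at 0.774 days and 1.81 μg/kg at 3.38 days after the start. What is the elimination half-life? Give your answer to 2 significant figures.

0.56 days

Over Δt = 3.38 − 0.774 = 2.606 days, the level fell by a factor of 46.4/1.81 ≈ 25.635.
n = log₂(25.635) ≈ 4.6801 half-lives, so t½ = 2.606/4.6801 ≈ 0.55683 days.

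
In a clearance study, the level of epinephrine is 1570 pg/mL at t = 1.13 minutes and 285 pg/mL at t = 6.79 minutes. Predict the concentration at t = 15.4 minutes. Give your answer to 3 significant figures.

Over Δt = 6.79 − 1.13 = 5.66 minutes, the level fell by a factor of 1570/285 ≈ 5.5088.
n = log₂(5.5088) ≈ 2.4617 half-lives, so t½ = 5.66/2.4617 ≈ 2.2992 minutes.
From t = 6.79 to t = 15.4: 285 × (1/2)^((15.4−6.79)/2.2992) ≈ 21.259 pg/mL.

21.3 pg/mL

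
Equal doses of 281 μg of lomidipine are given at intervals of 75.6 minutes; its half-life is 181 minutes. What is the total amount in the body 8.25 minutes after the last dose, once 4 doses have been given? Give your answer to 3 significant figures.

The 4 doses were given 235.05, 159.45, 83.85, 8.25 minutes ago.
Total = 281·(1/2)^(235.05/181) + 281·(1/2)^(159.45/181) + 281·(1/2)^(83.85/181) + 281·(1/2)^(8.25/181)
      = 114.23 + 152.59 + 203.82 + 272.26 ≈ 742.9 μg.

743 μg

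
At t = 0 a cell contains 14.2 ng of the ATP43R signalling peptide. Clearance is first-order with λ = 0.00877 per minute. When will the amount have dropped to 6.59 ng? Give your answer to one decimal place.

87.5 minutes

t½ = ln 2 / λ = 0.69315 / 0.00877 ≈ 79.036 minutes.
Fraction remaining = 6.59/14.2 ≈ 0.46408.
n = log₂(14.2/6.59) = ln(2.1548)/ln 2 ≈ 1.1075 half-lives.
t = n × t½ = 1.1075 × 79.036 ≈ 87.536 minutes.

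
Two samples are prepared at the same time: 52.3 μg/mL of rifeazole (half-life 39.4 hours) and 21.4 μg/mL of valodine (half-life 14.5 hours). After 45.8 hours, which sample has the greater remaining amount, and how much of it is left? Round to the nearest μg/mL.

rifeazole, 23 μg/mL

rifeazole: 52.3 × (1/2)^1.1624 ≈ 23.365 μg/mL.
valodine: 21.4 × (1/2)^3.1586 ≈ 2.3965 μg/mL.
Rifeazole has more remaining, at ≈ 23.365 μg/mL.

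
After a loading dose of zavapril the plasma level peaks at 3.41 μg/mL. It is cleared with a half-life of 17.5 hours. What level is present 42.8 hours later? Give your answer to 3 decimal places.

Number of half-lives: n = 42.8/17.5 ≈ 2.4457.
Remaining = 3.41 × (1/2)^2.4457 = 3.41 × 0.18356 ≈ 0.62592 μg/mL.

0.626 μg/mL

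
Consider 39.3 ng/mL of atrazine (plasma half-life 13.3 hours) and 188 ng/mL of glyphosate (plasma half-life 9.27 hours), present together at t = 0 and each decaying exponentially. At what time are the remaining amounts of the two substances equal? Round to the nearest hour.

Set 39.3·(1/2)^(t/13.3) = 188·(1/2)^(t/9.27).
Taking log₂: log₂(39.3/188) = t·(1/13.3 − 1/9.27).
log₂(0.20904) = -2.2581; 1/13.3 − 1/9.27 = -0.032687.
t = -2.2581 / -0.032687 ≈ 69.084 hours.

69 hours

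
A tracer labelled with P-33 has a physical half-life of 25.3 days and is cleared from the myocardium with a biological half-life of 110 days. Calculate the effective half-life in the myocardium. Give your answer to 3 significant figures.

20.6 days

1/t_eff = 1/t_phys + 1/t_biol = 1/25.3 + 1/110 = 0.048617 per day.
t_eff = 25.3 × 110 / (25.3 + 110) ≈ 20.569 days.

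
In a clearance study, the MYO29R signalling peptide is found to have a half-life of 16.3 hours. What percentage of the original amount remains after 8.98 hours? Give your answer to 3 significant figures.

68.3%

n = 8.98/16.3 ≈ 0.55092 half-lives.
Fraction remaining = (1/2)^0.55092 ≈ 0.68258, i.e. 68.258%.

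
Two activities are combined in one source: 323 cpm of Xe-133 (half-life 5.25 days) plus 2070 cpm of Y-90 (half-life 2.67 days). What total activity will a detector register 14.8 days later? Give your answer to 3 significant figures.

90.2 cpm

Xe-133: 323 × (1/2)^(14.8/5.25) = 323 × (1/2)^2.819 ≈ 45.77 cpm.
Y-90: 2070 × (1/2)^(14.8/2.67) = 2070 × (1/2)^5.5431 ≈ 44.396 cpm.
Total = 45.77 + 44.396 ≈ 90.166 cpm.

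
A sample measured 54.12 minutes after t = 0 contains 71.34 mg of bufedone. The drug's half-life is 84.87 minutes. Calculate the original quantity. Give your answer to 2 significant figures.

110 mg

Number of half-lives elapsed: n = 54.12/84.87 ≈ 0.63768.
A₀ = A × 2^n = 71.34 × 2^0.63768 = 71.34 × 1.5558 ≈ 110.99 mg.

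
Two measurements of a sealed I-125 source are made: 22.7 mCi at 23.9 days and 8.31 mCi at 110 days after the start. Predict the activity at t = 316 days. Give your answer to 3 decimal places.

0.751 mCi

Over Δt = 110 − 23.9 = 86.1 days, the level fell by a factor of 22.7/8.31 ≈ 2.7316.
n = log₂(2.7316) ≈ 1.4498 half-lives, so t½ = 86.1/1.4498 ≈ 59.389 days.
From t = 110 to t = 316: 8.31 × (1/2)^((316−110)/59.389) ≈ 0.75063 mCi.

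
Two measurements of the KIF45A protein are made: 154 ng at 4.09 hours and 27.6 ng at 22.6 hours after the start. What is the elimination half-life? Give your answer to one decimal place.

Over Δt = 22.6 − 4.09 = 18.51 hours, the level fell by a factor of 154/27.6 ≈ 5.5797.
n = log₂(5.5797) ≈ 2.4802 half-lives, so t½ = 18.51/2.4802 ≈ 7.4631 hours.

7.5 hours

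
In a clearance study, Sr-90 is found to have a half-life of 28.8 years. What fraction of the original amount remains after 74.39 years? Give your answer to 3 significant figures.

n = 74.39/28.8 ≈ 2.583 half-lives.
Fraction remaining = (1/2)^2.583 ≈ 0.1669.

0.167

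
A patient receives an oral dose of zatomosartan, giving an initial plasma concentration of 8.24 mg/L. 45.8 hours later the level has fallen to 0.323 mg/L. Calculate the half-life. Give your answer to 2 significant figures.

9.8 hours

A/A₀ = 0.323/8.24 ≈ 0.039199.
n = log₂(25.511) ≈ 4.673 half-lives elapsed in 45.8 hours.
t½ = 45.8/4.673 ≈ 9.8009 hours.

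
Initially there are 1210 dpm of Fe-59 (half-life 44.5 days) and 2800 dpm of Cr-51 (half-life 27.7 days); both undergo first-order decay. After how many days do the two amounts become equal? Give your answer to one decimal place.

88.8 days

Set 1210·(1/2)^(t/44.5) = 2800·(1/2)^(t/27.7).
Taking log₂: log₂(1210/2800) = t·(1/44.5 − 1/27.7).
log₂(0.43214) = -1.2104; 1/44.5 − 1/27.7 = -0.013629.
t = -1.2104 / -0.013629 ≈ 88.811 days.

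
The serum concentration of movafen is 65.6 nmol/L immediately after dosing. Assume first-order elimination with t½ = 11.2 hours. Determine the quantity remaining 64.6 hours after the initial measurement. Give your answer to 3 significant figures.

Number of half-lives: n = 64.6/11.2 ≈ 5.7679.
Remaining = 65.6 × (1/2)^5.7679 = 65.6 × 0.018353 ≈ 1.2039 nmol/L.

1.20 nmol/L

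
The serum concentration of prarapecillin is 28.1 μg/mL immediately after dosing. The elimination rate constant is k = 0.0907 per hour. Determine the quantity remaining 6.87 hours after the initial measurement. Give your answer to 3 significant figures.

15.1 μg/mL

t½ = ln 2 / k = 0.69315 / 0.0907 ≈ 7.6422 hours.
Number of half-lives: n = 6.87/7.6422 ≈ 0.89896.
Remaining = 28.1 × (1/2)^0.89896 = 28.1 × 0.53627 ≈ 15.069 μg/mL.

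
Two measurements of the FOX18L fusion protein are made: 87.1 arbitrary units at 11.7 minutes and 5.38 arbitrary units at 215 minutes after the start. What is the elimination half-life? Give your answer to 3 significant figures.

50.6 minutes

Over Δt = 215 − 11.7 = 203.3 minutes, the level fell by a factor of 87.1/5.38 ≈ 16.19.
n = log₂(16.19) ≈ 4.017 half-lives, so t½ = 203.3/4.017 ≈ 50.61 minutes.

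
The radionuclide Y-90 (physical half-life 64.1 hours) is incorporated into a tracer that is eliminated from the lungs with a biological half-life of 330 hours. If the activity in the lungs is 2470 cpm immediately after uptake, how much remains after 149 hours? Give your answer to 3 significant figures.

361 cpm

1/t_eff = 1/t_phys + 1/t_biol = 1/64.1 + 1/330 = 0.018631 per hour.
t_eff = 64.1 × 330 / (64.1 + 330) ≈ 53.674 hours.
Remaining = 2470 × (1/2)^(149/53.674) = 2470 × (1/2)^2.776 ≈ 360.61 cpm.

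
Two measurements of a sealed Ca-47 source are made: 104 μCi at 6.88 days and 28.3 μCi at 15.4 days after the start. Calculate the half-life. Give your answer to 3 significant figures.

4.54 days

Over Δt = 15.4 − 6.88 = 8.52 days, the level fell by a factor of 104/28.3 ≈ 3.6749.
n = log₂(3.6749) ≈ 1.8777 half-lives, so t½ = 8.52/1.8777 ≈ 4.5374 days.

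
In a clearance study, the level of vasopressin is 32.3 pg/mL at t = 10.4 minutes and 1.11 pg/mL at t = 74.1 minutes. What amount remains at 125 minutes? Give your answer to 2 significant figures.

0.075 pg/mL

Over Δt = 74.1 − 10.4 = 63.7 minutes, the level fell by a factor of 32.3/1.11 ≈ 29.099.
n = log₂(29.099) ≈ 4.8629 half-lives, so t½ = 63.7/4.8629 ≈ 13.099 minutes.
From t = 74.1 to t = 125: 1.11 × (1/2)^((125−74.1)/13.099) ≈ 0.075093 pg/mL.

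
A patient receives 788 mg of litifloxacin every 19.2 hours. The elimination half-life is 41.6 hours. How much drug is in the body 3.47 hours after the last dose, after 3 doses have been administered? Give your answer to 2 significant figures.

The 3 doses were given 41.87, 22.67, 3.47 hours ago.
Total = 788·(1/2)^(41.87/41.6) + 788·(1/2)^(22.67/41.6) + 788·(1/2)^(3.47/41.6)
      = 392.23 + 540.11 + 743.73 ≈ 1676.1 mg.

1700 mg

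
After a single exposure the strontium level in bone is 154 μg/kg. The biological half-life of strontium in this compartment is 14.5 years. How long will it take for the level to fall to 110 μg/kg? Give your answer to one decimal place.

Fraction remaining = 110/154 ≈ 0.71429.
n = log₂(154/110) = ln(1.4)/ln 2 ≈ 0.48543 half-lives.
t = n × t½ = 0.48543 × 14.5 ≈ 7.0387 years.

7.0 years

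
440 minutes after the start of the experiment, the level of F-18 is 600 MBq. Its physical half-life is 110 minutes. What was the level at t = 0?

9600 MBq

Number of half-lives elapsed: n = 440/110 ≈ 4.
A₀ = A × 2^n = 600 × 2^4 = 600 × 16 ≈ 9600 MBq.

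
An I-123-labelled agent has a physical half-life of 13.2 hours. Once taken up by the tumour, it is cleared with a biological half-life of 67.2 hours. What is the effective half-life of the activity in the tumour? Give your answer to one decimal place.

1/t_eff = 1/t_phys + 1/t_biol = 1/13.2 + 1/67.2 = 0.090639 per hour.
t_eff = 13.2 × 67.2 / (13.2 + 67.2) ≈ 11.033 hours.

11.0 hours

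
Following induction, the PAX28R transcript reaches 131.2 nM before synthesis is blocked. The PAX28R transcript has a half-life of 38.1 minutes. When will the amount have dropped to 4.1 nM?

190.5 minutes

4.1/131.2 = 1/32, so 5 half-lives have elapsed.
t = 5 × 38.1 = 190.5 minutes.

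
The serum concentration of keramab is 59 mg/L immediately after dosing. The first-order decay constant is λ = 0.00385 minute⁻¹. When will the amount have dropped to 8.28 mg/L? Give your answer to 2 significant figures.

510 minutes

t½ = ln 2 / λ = 0.69315 / 0.00385 ≈ 180.04 minutes.
Fraction remaining = 8.28/59 ≈ 0.14034.
n = log₂(59/8.28) = ln(7.1256)/ln 2 ≈ 2.833 half-lives.
t = n × t½ = 2.833 × 180.04 ≈ 510.05 minutes.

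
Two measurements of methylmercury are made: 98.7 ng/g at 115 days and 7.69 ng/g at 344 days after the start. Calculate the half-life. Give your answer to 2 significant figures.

Over Δt = 344 − 115 = 229 days, the level fell by a factor of 98.7/7.69 ≈ 12.835.
n = log₂(12.835) ≈ 3.682 half-lives, so t½ = 229/3.682 ≈ 62.195 days.

62 days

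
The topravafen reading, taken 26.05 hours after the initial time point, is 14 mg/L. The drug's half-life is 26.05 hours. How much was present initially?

28 mg/L

Number of half-lives elapsed: n = 26.05/26.05 ≈ 1.
A₀ = A × 2^n = 14 × 2^1 = 14 × 2 ≈ 28 mg/L.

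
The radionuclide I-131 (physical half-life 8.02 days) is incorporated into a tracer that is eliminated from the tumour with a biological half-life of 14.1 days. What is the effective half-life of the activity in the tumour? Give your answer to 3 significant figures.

5.11 days

1/t_eff = 1/t_phys + 1/t_biol = 1/8.02 + 1/14.1 = 0.19561 per day.
t_eff = 8.02 × 14.1 / (8.02 + 14.1) ≈ 5.1122 days.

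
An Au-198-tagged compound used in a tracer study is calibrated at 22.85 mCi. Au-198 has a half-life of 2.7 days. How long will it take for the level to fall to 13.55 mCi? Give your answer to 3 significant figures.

2.04 days

Fraction remaining = 13.55/22.85 ≈ 0.593.
n = log₂(22.85/13.55) = ln(1.6863)/ln 2 ≈ 0.7539 half-lives.
t = n × t½ = 0.7539 × 2.7 ≈ 2.0355 days.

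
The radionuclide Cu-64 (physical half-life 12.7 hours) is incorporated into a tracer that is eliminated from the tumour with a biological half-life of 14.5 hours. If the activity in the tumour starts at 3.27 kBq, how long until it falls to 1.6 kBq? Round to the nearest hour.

7 hours

1/t_eff = 1/t_phys + 1/t_biol = 1/12.7 + 1/14.5 = 0.14771 per hour.
t_eff = 12.7 × 14.5 / (12.7 + 14.5) ≈ 6.7702 hours.
n = log₂(3.27/1.6) ≈ 1.0312; t = 1.0312 × 6.7702 ≈ 6.9816 hours.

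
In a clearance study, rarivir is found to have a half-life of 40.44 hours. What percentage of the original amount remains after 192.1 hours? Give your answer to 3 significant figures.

n = 192.1/40.44 ≈ 4.7502 half-lives.
Fraction remaining = (1/2)^4.7502 ≈ 0.037156, i.e. 3.7156%.

3.72%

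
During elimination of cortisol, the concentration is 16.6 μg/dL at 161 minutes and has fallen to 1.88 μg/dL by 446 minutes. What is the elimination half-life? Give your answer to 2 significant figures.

Over Δt = 446 − 161 = 285 minutes, the level fell by a factor of 16.6/1.88 ≈ 8.8298.
n = log₂(8.8298) ≈ 3.1424 half-lives, so t½ = 285/3.1424 ≈ 90.696 minutes.

91 minutes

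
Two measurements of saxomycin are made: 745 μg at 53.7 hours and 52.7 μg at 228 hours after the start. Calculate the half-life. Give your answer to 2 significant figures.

46 hours

Over Δt = 228 − 53.7 = 174.3 hours, the level fell by a factor of 745/52.7 ≈ 14.137.
n = log₂(14.137) ≈ 3.8214 half-lives, so t½ = 174.3/3.8214 ≈ 45.612 hours.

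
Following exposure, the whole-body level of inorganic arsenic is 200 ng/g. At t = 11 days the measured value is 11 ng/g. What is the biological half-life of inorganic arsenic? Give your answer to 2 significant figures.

A/A₀ = 11/200 ≈ 0.055.
n = log₂(18.182) ≈ 4.1844 half-lives elapsed in 11 days.
t½ = 11/4.1844 ≈ 2.6288 days.

2.6 days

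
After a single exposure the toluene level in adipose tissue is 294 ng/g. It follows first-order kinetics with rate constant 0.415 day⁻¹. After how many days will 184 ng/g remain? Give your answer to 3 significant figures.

t½ = ln 2 / k = 0.69315 / 0.415 ≈ 1.6702 days.
Fraction remaining = 184/294 ≈ 0.62585.
n = log₂(294/184) = ln(1.5978)/ln 2 ≈ 0.67611 half-lives.
t = n × t½ = 0.67611 × 1.6702 ≈ 1.1293 days.

1.13 days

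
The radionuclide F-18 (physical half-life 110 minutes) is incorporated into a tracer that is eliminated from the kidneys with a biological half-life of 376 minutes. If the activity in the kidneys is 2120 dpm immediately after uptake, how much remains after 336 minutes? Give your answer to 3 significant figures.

1/t_eff = 1/t_phys + 1/t_biol = 1/110 + 1/376 = 0.01175 per minute.
t_eff = 110 × 376 / (110 + 376) ≈ 85.103 minutes.
Remaining = 2120 × (1/2)^(336/85.103) = 2120 × (1/2)^3.9482 ≈ 137.35 dpm.

137 dpm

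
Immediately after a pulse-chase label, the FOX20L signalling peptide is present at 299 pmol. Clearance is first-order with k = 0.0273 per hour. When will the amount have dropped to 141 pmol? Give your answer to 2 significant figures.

t½ = ln 2 / k = 0.69315 / 0.0273 ≈ 25.39 hours.
Fraction remaining = 141/299 ≈ 0.47157.
n = log₂(299/141) = ln(2.1206)/ln 2 ≈ 1.0845 half-lives.
t = n × t½ = 1.0845 × 25.39 ≈ 27.534 hours.

28 hours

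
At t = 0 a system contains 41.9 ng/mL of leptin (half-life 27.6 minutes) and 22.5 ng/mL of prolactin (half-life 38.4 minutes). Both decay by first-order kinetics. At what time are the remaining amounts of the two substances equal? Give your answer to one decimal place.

88.0 minutes

Set 41.9·(1/2)^(t/27.6) = 22.5·(1/2)^(t/38.4).
Taking log₂: log₂(41.9/22.5) = t·(1/27.6 − 1/38.4).
log₂(1.8622) = 0.89703; 1/27.6 − 1/38.4 = 0.01019.
t = 0.89703 / 0.01019 ≈ 88.028 minutes.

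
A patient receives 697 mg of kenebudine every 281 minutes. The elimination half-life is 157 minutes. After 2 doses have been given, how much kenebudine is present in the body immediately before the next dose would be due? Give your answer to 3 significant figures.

The 2 doses were given 562, 281 minutes ago.
Total = 697·(1/2)^(562/157) + 697·(1/2)^(281/157)
      = 58.299 + 201.58 ≈ 259.88 mg.

260 mg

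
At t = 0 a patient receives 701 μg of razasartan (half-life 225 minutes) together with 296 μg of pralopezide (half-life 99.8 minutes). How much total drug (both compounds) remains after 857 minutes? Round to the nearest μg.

51 μg

razasartan: 701 × (1/2)^(857/225) = 701 × (1/2)^3.8089 ≈ 50.018 μg.
pralopezide: 296 × (1/2)^(857/99.8) = 296 × (1/2)^8.5872 ≈ 0.76965 μg.
Total = 50.018 + 0.76965 ≈ 50.788 μg.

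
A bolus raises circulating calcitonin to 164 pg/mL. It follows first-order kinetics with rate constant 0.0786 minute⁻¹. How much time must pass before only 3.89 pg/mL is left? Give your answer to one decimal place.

47.6 minutes

t½ = ln 2 / k = 0.69315 / 0.0786 ≈ 8.8187 minutes.
Fraction remaining = 3.89/164 ≈ 0.02372.
n = log₂(164/3.89) = ln(42.159)/ln 2 ≈ 5.3978 half-lives.
t = n × t½ = 5.3978 × 8.8187 ≈ 47.601 minutes.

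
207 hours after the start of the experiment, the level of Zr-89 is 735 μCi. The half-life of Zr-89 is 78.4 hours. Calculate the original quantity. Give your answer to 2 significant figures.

4600 μCi

Number of half-lives elapsed: n = 207/78.4 ≈ 2.6403.
A₀ = A × 2^n = 735 × 2^2.6403 = 735 × 6.2346 ≈ 4582.5 μCi.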